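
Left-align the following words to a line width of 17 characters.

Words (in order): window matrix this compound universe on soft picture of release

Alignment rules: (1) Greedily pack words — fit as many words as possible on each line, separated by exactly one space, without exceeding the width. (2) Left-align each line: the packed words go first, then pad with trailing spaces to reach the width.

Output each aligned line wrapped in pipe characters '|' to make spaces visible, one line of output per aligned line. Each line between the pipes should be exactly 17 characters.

Answer: |window matrix    |
|this compound    |
|universe on soft |
|picture of       |
|release          |

Derivation:
Line 1: ['window', 'matrix'] (min_width=13, slack=4)
Line 2: ['this', 'compound'] (min_width=13, slack=4)
Line 3: ['universe', 'on', 'soft'] (min_width=16, slack=1)
Line 4: ['picture', 'of'] (min_width=10, slack=7)
Line 5: ['release'] (min_width=7, slack=10)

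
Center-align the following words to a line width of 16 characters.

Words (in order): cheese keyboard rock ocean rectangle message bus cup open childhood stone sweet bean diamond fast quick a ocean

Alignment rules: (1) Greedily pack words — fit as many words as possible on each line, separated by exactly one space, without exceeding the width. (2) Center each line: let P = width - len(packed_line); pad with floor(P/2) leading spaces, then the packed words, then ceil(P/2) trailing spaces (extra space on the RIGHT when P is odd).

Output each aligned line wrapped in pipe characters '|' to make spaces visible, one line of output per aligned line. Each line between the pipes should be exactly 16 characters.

Line 1: ['cheese', 'keyboard'] (min_width=15, slack=1)
Line 2: ['rock', 'ocean'] (min_width=10, slack=6)
Line 3: ['rectangle'] (min_width=9, slack=7)
Line 4: ['message', 'bus', 'cup'] (min_width=15, slack=1)
Line 5: ['open', 'childhood'] (min_width=14, slack=2)
Line 6: ['stone', 'sweet', 'bean'] (min_width=16, slack=0)
Line 7: ['diamond', 'fast'] (min_width=12, slack=4)
Line 8: ['quick', 'a', 'ocean'] (min_width=13, slack=3)

Answer: |cheese keyboard |
|   rock ocean   |
|   rectangle    |
|message bus cup |
| open childhood |
|stone sweet bean|
|  diamond fast  |
| quick a ocean  |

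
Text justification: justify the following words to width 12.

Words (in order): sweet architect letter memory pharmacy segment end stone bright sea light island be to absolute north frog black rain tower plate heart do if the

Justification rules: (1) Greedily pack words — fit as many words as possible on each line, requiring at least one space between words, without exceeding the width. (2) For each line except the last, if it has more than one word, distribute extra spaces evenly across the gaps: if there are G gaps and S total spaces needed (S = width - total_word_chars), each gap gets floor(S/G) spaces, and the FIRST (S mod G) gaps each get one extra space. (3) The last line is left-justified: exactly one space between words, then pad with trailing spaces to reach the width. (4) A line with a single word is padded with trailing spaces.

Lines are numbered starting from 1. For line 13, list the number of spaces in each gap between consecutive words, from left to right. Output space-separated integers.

Answer: 2

Derivation:
Line 1: ['sweet'] (min_width=5, slack=7)
Line 2: ['architect'] (min_width=9, slack=3)
Line 3: ['letter'] (min_width=6, slack=6)
Line 4: ['memory'] (min_width=6, slack=6)
Line 5: ['pharmacy'] (min_width=8, slack=4)
Line 6: ['segment', 'end'] (min_width=11, slack=1)
Line 7: ['stone', 'bright'] (min_width=12, slack=0)
Line 8: ['sea', 'light'] (min_width=9, slack=3)
Line 9: ['island', 'be', 'to'] (min_width=12, slack=0)
Line 10: ['absolute'] (min_width=8, slack=4)
Line 11: ['north', 'frog'] (min_width=10, slack=2)
Line 12: ['black', 'rain'] (min_width=10, slack=2)
Line 13: ['tower', 'plate'] (min_width=11, slack=1)
Line 14: ['heart', 'do', 'if'] (min_width=11, slack=1)
Line 15: ['the'] (min_width=3, slack=9)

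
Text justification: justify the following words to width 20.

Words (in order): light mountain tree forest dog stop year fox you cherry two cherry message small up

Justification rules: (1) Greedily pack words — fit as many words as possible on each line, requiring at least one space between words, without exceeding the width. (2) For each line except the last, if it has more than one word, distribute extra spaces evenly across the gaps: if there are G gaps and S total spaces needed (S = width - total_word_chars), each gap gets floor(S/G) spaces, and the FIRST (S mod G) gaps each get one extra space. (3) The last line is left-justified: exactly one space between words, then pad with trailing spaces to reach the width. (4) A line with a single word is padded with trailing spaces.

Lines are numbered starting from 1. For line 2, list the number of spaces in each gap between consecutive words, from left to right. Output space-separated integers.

Line 1: ['light', 'mountain', 'tree'] (min_width=19, slack=1)
Line 2: ['forest', 'dog', 'stop', 'year'] (min_width=20, slack=0)
Line 3: ['fox', 'you', 'cherry', 'two'] (min_width=18, slack=2)
Line 4: ['cherry', 'message', 'small'] (min_width=20, slack=0)
Line 5: ['up'] (min_width=2, slack=18)

Answer: 1 1 1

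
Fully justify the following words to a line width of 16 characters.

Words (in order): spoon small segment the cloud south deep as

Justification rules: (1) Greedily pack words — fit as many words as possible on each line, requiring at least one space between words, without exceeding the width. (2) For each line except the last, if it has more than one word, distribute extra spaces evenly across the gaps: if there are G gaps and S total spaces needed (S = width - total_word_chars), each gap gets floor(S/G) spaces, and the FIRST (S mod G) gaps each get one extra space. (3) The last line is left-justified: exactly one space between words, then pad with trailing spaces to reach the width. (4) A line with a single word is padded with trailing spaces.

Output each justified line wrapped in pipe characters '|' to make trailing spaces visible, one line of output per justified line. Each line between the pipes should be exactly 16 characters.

Answer: |spoon      small|
|segment      the|
|cloud south deep|
|as              |

Derivation:
Line 1: ['spoon', 'small'] (min_width=11, slack=5)
Line 2: ['segment', 'the'] (min_width=11, slack=5)
Line 3: ['cloud', 'south', 'deep'] (min_width=16, slack=0)
Line 4: ['as'] (min_width=2, slack=14)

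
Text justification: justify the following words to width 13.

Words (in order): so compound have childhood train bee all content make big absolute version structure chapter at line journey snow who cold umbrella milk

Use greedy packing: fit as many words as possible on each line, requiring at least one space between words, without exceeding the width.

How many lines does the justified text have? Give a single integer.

Line 1: ['so', 'compound'] (min_width=11, slack=2)
Line 2: ['have'] (min_width=4, slack=9)
Line 3: ['childhood'] (min_width=9, slack=4)
Line 4: ['train', 'bee', 'all'] (min_width=13, slack=0)
Line 5: ['content', 'make'] (min_width=12, slack=1)
Line 6: ['big', 'absolute'] (min_width=12, slack=1)
Line 7: ['version'] (min_width=7, slack=6)
Line 8: ['structure'] (min_width=9, slack=4)
Line 9: ['chapter', 'at'] (min_width=10, slack=3)
Line 10: ['line', 'journey'] (min_width=12, slack=1)
Line 11: ['snow', 'who', 'cold'] (min_width=13, slack=0)
Line 12: ['umbrella', 'milk'] (min_width=13, slack=0)
Total lines: 12

Answer: 12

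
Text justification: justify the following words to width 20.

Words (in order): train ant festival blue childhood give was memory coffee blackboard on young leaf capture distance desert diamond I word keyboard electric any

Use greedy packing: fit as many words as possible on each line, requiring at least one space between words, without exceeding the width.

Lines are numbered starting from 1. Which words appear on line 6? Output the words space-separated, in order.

Line 1: ['train', 'ant', 'festival'] (min_width=18, slack=2)
Line 2: ['blue', 'childhood', 'give'] (min_width=19, slack=1)
Line 3: ['was', 'memory', 'coffee'] (min_width=17, slack=3)
Line 4: ['blackboard', 'on', 'young'] (min_width=19, slack=1)
Line 5: ['leaf', 'capture'] (min_width=12, slack=8)
Line 6: ['distance', 'desert'] (min_width=15, slack=5)
Line 7: ['diamond', 'I', 'word'] (min_width=14, slack=6)
Line 8: ['keyboard', 'electric'] (min_width=17, slack=3)
Line 9: ['any'] (min_width=3, slack=17)

Answer: distance desert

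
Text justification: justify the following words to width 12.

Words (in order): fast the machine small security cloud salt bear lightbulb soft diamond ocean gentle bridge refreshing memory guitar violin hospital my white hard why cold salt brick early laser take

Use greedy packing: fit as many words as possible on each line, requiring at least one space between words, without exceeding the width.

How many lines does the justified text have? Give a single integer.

Line 1: ['fast', 'the'] (min_width=8, slack=4)
Line 2: ['machine'] (min_width=7, slack=5)
Line 3: ['small'] (min_width=5, slack=7)
Line 4: ['security'] (min_width=8, slack=4)
Line 5: ['cloud', 'salt'] (min_width=10, slack=2)
Line 6: ['bear'] (min_width=4, slack=8)
Line 7: ['lightbulb'] (min_width=9, slack=3)
Line 8: ['soft', 'diamond'] (min_width=12, slack=0)
Line 9: ['ocean', 'gentle'] (min_width=12, slack=0)
Line 10: ['bridge'] (min_width=6, slack=6)
Line 11: ['refreshing'] (min_width=10, slack=2)
Line 12: ['memory'] (min_width=6, slack=6)
Line 13: ['guitar'] (min_width=6, slack=6)
Line 14: ['violin'] (min_width=6, slack=6)
Line 15: ['hospital', 'my'] (min_width=11, slack=1)
Line 16: ['white', 'hard'] (min_width=10, slack=2)
Line 17: ['why', 'cold'] (min_width=8, slack=4)
Line 18: ['salt', 'brick'] (min_width=10, slack=2)
Line 19: ['early', 'laser'] (min_width=11, slack=1)
Line 20: ['take'] (min_width=4, slack=8)
Total lines: 20

Answer: 20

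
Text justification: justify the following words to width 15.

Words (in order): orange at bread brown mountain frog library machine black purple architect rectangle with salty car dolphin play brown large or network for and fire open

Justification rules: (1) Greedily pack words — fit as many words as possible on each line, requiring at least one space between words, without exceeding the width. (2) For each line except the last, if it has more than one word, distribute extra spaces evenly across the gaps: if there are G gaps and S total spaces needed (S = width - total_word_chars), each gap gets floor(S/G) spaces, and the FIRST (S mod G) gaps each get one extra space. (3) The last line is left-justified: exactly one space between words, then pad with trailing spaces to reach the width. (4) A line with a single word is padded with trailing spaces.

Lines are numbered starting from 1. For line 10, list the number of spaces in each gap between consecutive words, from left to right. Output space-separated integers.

Answer: 2 1

Derivation:
Line 1: ['orange', 'at', 'bread'] (min_width=15, slack=0)
Line 2: ['brown', 'mountain'] (min_width=14, slack=1)
Line 3: ['frog', 'library'] (min_width=12, slack=3)
Line 4: ['machine', 'black'] (min_width=13, slack=2)
Line 5: ['purple'] (min_width=6, slack=9)
Line 6: ['architect'] (min_width=9, slack=6)
Line 7: ['rectangle', 'with'] (min_width=14, slack=1)
Line 8: ['salty', 'car'] (min_width=9, slack=6)
Line 9: ['dolphin', 'play'] (min_width=12, slack=3)
Line 10: ['brown', 'large', 'or'] (min_width=14, slack=1)
Line 11: ['network', 'for', 'and'] (min_width=15, slack=0)
Line 12: ['fire', 'open'] (min_width=9, slack=6)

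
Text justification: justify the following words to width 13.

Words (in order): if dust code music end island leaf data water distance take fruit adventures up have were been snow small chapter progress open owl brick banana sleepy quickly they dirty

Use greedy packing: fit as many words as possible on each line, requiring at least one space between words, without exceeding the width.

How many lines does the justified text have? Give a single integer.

Answer: 15

Derivation:
Line 1: ['if', 'dust', 'code'] (min_width=12, slack=1)
Line 2: ['music', 'end'] (min_width=9, slack=4)
Line 3: ['island', 'leaf'] (min_width=11, slack=2)
Line 4: ['data', 'water'] (min_width=10, slack=3)
Line 5: ['distance', 'take'] (min_width=13, slack=0)
Line 6: ['fruit'] (min_width=5, slack=8)
Line 7: ['adventures', 'up'] (min_width=13, slack=0)
Line 8: ['have', 'were'] (min_width=9, slack=4)
Line 9: ['been', 'snow'] (min_width=9, slack=4)
Line 10: ['small', 'chapter'] (min_width=13, slack=0)
Line 11: ['progress', 'open'] (min_width=13, slack=0)
Line 12: ['owl', 'brick'] (min_width=9, slack=4)
Line 13: ['banana', 'sleepy'] (min_width=13, slack=0)
Line 14: ['quickly', 'they'] (min_width=12, slack=1)
Line 15: ['dirty'] (min_width=5, slack=8)
Total lines: 15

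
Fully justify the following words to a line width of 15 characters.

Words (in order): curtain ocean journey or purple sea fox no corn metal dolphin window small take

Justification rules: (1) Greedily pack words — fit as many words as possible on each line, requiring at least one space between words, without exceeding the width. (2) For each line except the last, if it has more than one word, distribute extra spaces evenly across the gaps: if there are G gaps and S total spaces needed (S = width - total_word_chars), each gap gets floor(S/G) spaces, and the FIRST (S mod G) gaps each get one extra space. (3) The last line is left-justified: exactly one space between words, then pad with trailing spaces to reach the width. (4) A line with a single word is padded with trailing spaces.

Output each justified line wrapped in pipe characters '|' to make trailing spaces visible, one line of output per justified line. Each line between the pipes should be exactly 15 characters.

Answer: |curtain   ocean|
|journey      or|
|purple  sea fox|
|no  corn  metal|
|dolphin  window|
|small take     |

Derivation:
Line 1: ['curtain', 'ocean'] (min_width=13, slack=2)
Line 2: ['journey', 'or'] (min_width=10, slack=5)
Line 3: ['purple', 'sea', 'fox'] (min_width=14, slack=1)
Line 4: ['no', 'corn', 'metal'] (min_width=13, slack=2)
Line 5: ['dolphin', 'window'] (min_width=14, slack=1)
Line 6: ['small', 'take'] (min_width=10, slack=5)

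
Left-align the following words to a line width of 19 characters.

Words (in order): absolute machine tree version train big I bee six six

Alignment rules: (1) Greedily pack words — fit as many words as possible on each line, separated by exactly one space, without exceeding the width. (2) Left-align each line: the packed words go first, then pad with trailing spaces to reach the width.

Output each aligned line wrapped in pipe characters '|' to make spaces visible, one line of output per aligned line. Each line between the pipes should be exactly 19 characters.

Answer: |absolute machine   |
|tree version train |
|big I bee six six  |

Derivation:
Line 1: ['absolute', 'machine'] (min_width=16, slack=3)
Line 2: ['tree', 'version', 'train'] (min_width=18, slack=1)
Line 3: ['big', 'I', 'bee', 'six', 'six'] (min_width=17, slack=2)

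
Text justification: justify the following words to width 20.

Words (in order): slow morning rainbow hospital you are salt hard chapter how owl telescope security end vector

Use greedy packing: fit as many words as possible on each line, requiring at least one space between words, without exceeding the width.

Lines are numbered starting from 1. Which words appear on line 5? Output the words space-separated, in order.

Line 1: ['slow', 'morning', 'rainbow'] (min_width=20, slack=0)
Line 2: ['hospital', 'you', 'are'] (min_width=16, slack=4)
Line 3: ['salt', 'hard', 'chapter'] (min_width=17, slack=3)
Line 4: ['how', 'owl', 'telescope'] (min_width=17, slack=3)
Line 5: ['security', 'end', 'vector'] (min_width=19, slack=1)

Answer: security end vector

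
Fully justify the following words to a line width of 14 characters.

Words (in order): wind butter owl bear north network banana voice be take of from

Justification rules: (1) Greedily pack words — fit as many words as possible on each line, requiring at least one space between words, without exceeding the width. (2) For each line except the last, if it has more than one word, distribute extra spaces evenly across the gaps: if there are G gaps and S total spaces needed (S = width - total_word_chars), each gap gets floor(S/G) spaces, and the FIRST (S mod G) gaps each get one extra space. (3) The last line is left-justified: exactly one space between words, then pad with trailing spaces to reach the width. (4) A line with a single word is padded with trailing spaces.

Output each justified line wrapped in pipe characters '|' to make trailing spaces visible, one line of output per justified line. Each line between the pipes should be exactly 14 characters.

Line 1: ['wind', 'butter'] (min_width=11, slack=3)
Line 2: ['owl', 'bear', 'north'] (min_width=14, slack=0)
Line 3: ['network', 'banana'] (min_width=14, slack=0)
Line 4: ['voice', 'be', 'take'] (min_width=13, slack=1)
Line 5: ['of', 'from'] (min_width=7, slack=7)

Answer: |wind    butter|
|owl bear north|
|network banana|
|voice  be take|
|of from       |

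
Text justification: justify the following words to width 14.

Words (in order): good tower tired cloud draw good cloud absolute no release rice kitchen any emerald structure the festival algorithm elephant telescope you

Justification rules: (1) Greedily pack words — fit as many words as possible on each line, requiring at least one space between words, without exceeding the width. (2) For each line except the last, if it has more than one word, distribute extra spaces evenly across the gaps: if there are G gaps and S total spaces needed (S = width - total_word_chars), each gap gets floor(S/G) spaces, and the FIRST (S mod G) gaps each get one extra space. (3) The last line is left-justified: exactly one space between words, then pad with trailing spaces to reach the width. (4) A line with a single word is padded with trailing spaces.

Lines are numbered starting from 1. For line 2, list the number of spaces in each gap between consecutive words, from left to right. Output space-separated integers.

Answer: 4

Derivation:
Line 1: ['good', 'tower'] (min_width=10, slack=4)
Line 2: ['tired', 'cloud'] (min_width=11, slack=3)
Line 3: ['draw', 'good'] (min_width=9, slack=5)
Line 4: ['cloud', 'absolute'] (min_width=14, slack=0)
Line 5: ['no', 'release'] (min_width=10, slack=4)
Line 6: ['rice', 'kitchen'] (min_width=12, slack=2)
Line 7: ['any', 'emerald'] (min_width=11, slack=3)
Line 8: ['structure', 'the'] (min_width=13, slack=1)
Line 9: ['festival'] (min_width=8, slack=6)
Line 10: ['algorithm'] (min_width=9, slack=5)
Line 11: ['elephant'] (min_width=8, slack=6)
Line 12: ['telescope', 'you'] (min_width=13, slack=1)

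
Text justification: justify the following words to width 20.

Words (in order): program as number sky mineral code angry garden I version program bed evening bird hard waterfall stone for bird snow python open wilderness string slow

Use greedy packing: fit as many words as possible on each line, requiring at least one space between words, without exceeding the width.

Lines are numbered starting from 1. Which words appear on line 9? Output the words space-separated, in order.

Line 1: ['program', 'as', 'number'] (min_width=17, slack=3)
Line 2: ['sky', 'mineral', 'code'] (min_width=16, slack=4)
Line 3: ['angry', 'garden', 'I'] (min_width=14, slack=6)
Line 4: ['version', 'program', 'bed'] (min_width=19, slack=1)
Line 5: ['evening', 'bird', 'hard'] (min_width=17, slack=3)
Line 6: ['waterfall', 'stone', 'for'] (min_width=19, slack=1)
Line 7: ['bird', 'snow', 'python'] (min_width=16, slack=4)
Line 8: ['open', 'wilderness'] (min_width=15, slack=5)
Line 9: ['string', 'slow'] (min_width=11, slack=9)

Answer: string slow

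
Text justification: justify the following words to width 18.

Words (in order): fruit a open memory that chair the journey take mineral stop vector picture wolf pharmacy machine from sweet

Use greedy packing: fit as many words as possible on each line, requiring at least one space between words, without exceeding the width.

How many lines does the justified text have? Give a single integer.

Answer: 7

Derivation:
Line 1: ['fruit', 'a', 'open'] (min_width=12, slack=6)
Line 2: ['memory', 'that', 'chair'] (min_width=17, slack=1)
Line 3: ['the', 'journey', 'take'] (min_width=16, slack=2)
Line 4: ['mineral', 'stop'] (min_width=12, slack=6)
Line 5: ['vector', 'picture'] (min_width=14, slack=4)
Line 6: ['wolf', 'pharmacy'] (min_width=13, slack=5)
Line 7: ['machine', 'from', 'sweet'] (min_width=18, slack=0)
Total lines: 7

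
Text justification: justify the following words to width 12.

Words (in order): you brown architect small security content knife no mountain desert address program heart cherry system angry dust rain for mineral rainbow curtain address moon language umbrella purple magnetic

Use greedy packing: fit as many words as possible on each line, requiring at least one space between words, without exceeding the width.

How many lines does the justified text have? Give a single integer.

Line 1: ['you', 'brown'] (min_width=9, slack=3)
Line 2: ['architect'] (min_width=9, slack=3)
Line 3: ['small'] (min_width=5, slack=7)
Line 4: ['security'] (min_width=8, slack=4)
Line 5: ['content'] (min_width=7, slack=5)
Line 6: ['knife', 'no'] (min_width=8, slack=4)
Line 7: ['mountain'] (min_width=8, slack=4)
Line 8: ['desert'] (min_width=6, slack=6)
Line 9: ['address'] (min_width=7, slack=5)
Line 10: ['program'] (min_width=7, slack=5)
Line 11: ['heart', 'cherry'] (min_width=12, slack=0)
Line 12: ['system', 'angry'] (min_width=12, slack=0)
Line 13: ['dust', 'rain'] (min_width=9, slack=3)
Line 14: ['for', 'mineral'] (min_width=11, slack=1)
Line 15: ['rainbow'] (min_width=7, slack=5)
Line 16: ['curtain'] (min_width=7, slack=5)
Line 17: ['address', 'moon'] (min_width=12, slack=0)
Line 18: ['language'] (min_width=8, slack=4)
Line 19: ['umbrella'] (min_width=8, slack=4)
Line 20: ['purple'] (min_width=6, slack=6)
Line 21: ['magnetic'] (min_width=8, slack=4)
Total lines: 21

Answer: 21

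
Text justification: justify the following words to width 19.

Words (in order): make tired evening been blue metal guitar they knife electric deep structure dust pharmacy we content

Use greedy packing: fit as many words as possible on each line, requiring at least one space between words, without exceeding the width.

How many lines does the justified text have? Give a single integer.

Line 1: ['make', 'tired', 'evening'] (min_width=18, slack=1)
Line 2: ['been', 'blue', 'metal'] (min_width=15, slack=4)
Line 3: ['guitar', 'they', 'knife'] (min_width=17, slack=2)
Line 4: ['electric', 'deep'] (min_width=13, slack=6)
Line 5: ['structure', 'dust'] (min_width=14, slack=5)
Line 6: ['pharmacy', 'we', 'content'] (min_width=19, slack=0)
Total lines: 6

Answer: 6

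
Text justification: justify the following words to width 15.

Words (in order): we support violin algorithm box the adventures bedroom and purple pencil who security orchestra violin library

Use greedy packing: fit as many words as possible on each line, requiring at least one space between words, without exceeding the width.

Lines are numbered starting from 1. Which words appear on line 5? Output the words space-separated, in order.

Line 1: ['we', 'support'] (min_width=10, slack=5)
Line 2: ['violin'] (min_width=6, slack=9)
Line 3: ['algorithm', 'box'] (min_width=13, slack=2)
Line 4: ['the', 'adventures'] (min_width=14, slack=1)
Line 5: ['bedroom', 'and'] (min_width=11, slack=4)
Line 6: ['purple', 'pencil'] (min_width=13, slack=2)
Line 7: ['who', 'security'] (min_width=12, slack=3)
Line 8: ['orchestra'] (min_width=9, slack=6)
Line 9: ['violin', 'library'] (min_width=14, slack=1)

Answer: bedroom and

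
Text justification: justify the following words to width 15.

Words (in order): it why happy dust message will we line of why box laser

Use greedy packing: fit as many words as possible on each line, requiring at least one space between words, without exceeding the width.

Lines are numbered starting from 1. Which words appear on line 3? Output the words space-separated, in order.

Answer: will we line of

Derivation:
Line 1: ['it', 'why', 'happy'] (min_width=12, slack=3)
Line 2: ['dust', 'message'] (min_width=12, slack=3)
Line 3: ['will', 'we', 'line', 'of'] (min_width=15, slack=0)
Line 4: ['why', 'box', 'laser'] (min_width=13, slack=2)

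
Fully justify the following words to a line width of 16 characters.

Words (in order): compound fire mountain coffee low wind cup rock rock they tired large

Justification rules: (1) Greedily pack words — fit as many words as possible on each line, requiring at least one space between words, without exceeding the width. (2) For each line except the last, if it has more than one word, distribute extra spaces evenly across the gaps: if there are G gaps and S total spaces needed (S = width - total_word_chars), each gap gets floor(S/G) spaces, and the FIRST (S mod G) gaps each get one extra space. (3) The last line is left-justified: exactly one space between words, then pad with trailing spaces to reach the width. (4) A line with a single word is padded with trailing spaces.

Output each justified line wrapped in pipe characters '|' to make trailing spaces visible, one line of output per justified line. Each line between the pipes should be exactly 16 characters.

Answer: |compound    fire|
|mountain  coffee|
|low   wind   cup|
|rock  rock  they|
|tired large     |

Derivation:
Line 1: ['compound', 'fire'] (min_width=13, slack=3)
Line 2: ['mountain', 'coffee'] (min_width=15, slack=1)
Line 3: ['low', 'wind', 'cup'] (min_width=12, slack=4)
Line 4: ['rock', 'rock', 'they'] (min_width=14, slack=2)
Line 5: ['tired', 'large'] (min_width=11, slack=5)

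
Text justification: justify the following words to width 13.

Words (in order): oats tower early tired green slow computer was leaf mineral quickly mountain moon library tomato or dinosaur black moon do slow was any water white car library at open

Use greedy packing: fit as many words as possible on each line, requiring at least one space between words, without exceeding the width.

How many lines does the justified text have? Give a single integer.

Line 1: ['oats', 'tower'] (min_width=10, slack=3)
Line 2: ['early', 'tired'] (min_width=11, slack=2)
Line 3: ['green', 'slow'] (min_width=10, slack=3)
Line 4: ['computer', 'was'] (min_width=12, slack=1)
Line 5: ['leaf', 'mineral'] (min_width=12, slack=1)
Line 6: ['quickly'] (min_width=7, slack=6)
Line 7: ['mountain', 'moon'] (min_width=13, slack=0)
Line 8: ['library'] (min_width=7, slack=6)
Line 9: ['tomato', 'or'] (min_width=9, slack=4)
Line 10: ['dinosaur'] (min_width=8, slack=5)
Line 11: ['black', 'moon', 'do'] (min_width=13, slack=0)
Line 12: ['slow', 'was', 'any'] (min_width=12, slack=1)
Line 13: ['water', 'white'] (min_width=11, slack=2)
Line 14: ['car', 'library'] (min_width=11, slack=2)
Line 15: ['at', 'open'] (min_width=7, slack=6)
Total lines: 15

Answer: 15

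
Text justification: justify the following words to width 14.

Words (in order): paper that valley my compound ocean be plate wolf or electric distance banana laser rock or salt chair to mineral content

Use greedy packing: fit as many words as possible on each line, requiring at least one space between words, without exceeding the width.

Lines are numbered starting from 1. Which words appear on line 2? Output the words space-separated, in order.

Answer: valley my

Derivation:
Line 1: ['paper', 'that'] (min_width=10, slack=4)
Line 2: ['valley', 'my'] (min_width=9, slack=5)
Line 3: ['compound', 'ocean'] (min_width=14, slack=0)
Line 4: ['be', 'plate', 'wolf'] (min_width=13, slack=1)
Line 5: ['or', 'electric'] (min_width=11, slack=3)
Line 6: ['distance'] (min_width=8, slack=6)
Line 7: ['banana', 'laser'] (min_width=12, slack=2)
Line 8: ['rock', 'or', 'salt'] (min_width=12, slack=2)
Line 9: ['chair', 'to'] (min_width=8, slack=6)
Line 10: ['mineral'] (min_width=7, slack=7)
Line 11: ['content'] (min_width=7, slack=7)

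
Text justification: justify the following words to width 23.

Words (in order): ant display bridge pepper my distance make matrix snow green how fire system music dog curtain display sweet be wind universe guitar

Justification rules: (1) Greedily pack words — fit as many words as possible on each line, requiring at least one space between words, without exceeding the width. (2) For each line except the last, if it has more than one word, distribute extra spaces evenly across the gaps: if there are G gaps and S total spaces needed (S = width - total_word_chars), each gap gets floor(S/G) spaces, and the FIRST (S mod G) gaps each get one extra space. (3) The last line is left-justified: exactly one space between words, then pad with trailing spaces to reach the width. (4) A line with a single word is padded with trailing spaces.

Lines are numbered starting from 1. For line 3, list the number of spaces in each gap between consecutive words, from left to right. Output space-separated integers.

Answer: 2 2 1

Derivation:
Line 1: ['ant', 'display', 'bridge'] (min_width=18, slack=5)
Line 2: ['pepper', 'my', 'distance', 'make'] (min_width=23, slack=0)
Line 3: ['matrix', 'snow', 'green', 'how'] (min_width=21, slack=2)
Line 4: ['fire', 'system', 'music', 'dog'] (min_width=21, slack=2)
Line 5: ['curtain', 'display', 'sweet'] (min_width=21, slack=2)
Line 6: ['be', 'wind', 'universe', 'guitar'] (min_width=23, slack=0)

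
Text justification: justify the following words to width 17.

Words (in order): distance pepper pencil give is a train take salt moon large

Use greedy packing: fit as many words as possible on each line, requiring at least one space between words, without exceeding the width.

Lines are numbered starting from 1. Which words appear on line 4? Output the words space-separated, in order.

Line 1: ['distance', 'pepper'] (min_width=15, slack=2)
Line 2: ['pencil', 'give', 'is', 'a'] (min_width=16, slack=1)
Line 3: ['train', 'take', 'salt'] (min_width=15, slack=2)
Line 4: ['moon', 'large'] (min_width=10, slack=7)

Answer: moon large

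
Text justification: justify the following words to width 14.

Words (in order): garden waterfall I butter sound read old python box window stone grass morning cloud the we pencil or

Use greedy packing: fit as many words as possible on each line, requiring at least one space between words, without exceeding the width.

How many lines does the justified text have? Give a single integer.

Line 1: ['garden'] (min_width=6, slack=8)
Line 2: ['waterfall', 'I'] (min_width=11, slack=3)
Line 3: ['butter', 'sound'] (min_width=12, slack=2)
Line 4: ['read', 'old'] (min_width=8, slack=6)
Line 5: ['python', 'box'] (min_width=10, slack=4)
Line 6: ['window', 'stone'] (min_width=12, slack=2)
Line 7: ['grass', 'morning'] (min_width=13, slack=1)
Line 8: ['cloud', 'the', 'we'] (min_width=12, slack=2)
Line 9: ['pencil', 'or'] (min_width=9, slack=5)
Total lines: 9

Answer: 9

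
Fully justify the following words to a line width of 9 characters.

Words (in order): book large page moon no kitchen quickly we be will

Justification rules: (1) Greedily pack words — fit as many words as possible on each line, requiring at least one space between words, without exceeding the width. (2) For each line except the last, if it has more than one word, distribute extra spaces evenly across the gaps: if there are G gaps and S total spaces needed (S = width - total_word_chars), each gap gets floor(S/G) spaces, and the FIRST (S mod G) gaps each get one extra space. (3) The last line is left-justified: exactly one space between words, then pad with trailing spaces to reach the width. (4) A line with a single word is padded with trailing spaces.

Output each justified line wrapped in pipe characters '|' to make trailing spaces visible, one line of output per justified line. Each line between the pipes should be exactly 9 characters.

Line 1: ['book'] (min_width=4, slack=5)
Line 2: ['large'] (min_width=5, slack=4)
Line 3: ['page', 'moon'] (min_width=9, slack=0)
Line 4: ['no'] (min_width=2, slack=7)
Line 5: ['kitchen'] (min_width=7, slack=2)
Line 6: ['quickly'] (min_width=7, slack=2)
Line 7: ['we', 'be'] (min_width=5, slack=4)
Line 8: ['will'] (min_width=4, slack=5)

Answer: |book     |
|large    |
|page moon|
|no       |
|kitchen  |
|quickly  |
|we     be|
|will     |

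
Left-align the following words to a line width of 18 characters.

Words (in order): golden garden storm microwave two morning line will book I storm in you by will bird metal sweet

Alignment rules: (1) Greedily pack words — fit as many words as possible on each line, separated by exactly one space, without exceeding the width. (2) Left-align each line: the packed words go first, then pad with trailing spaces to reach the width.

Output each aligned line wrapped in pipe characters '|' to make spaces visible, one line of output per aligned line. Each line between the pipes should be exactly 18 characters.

Answer: |golden garden     |
|storm microwave   |
|two morning line  |
|will book I storm |
|in you by will    |
|bird metal sweet  |

Derivation:
Line 1: ['golden', 'garden'] (min_width=13, slack=5)
Line 2: ['storm', 'microwave'] (min_width=15, slack=3)
Line 3: ['two', 'morning', 'line'] (min_width=16, slack=2)
Line 4: ['will', 'book', 'I', 'storm'] (min_width=17, slack=1)
Line 5: ['in', 'you', 'by', 'will'] (min_width=14, slack=4)
Line 6: ['bird', 'metal', 'sweet'] (min_width=16, slack=2)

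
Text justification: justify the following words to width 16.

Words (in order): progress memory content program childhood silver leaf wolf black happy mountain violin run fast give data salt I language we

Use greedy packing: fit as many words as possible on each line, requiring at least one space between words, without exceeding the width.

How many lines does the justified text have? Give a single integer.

Line 1: ['progress', 'memory'] (min_width=15, slack=1)
Line 2: ['content', 'program'] (min_width=15, slack=1)
Line 3: ['childhood', 'silver'] (min_width=16, slack=0)
Line 4: ['leaf', 'wolf', 'black'] (min_width=15, slack=1)
Line 5: ['happy', 'mountain'] (min_width=14, slack=2)
Line 6: ['violin', 'run', 'fast'] (min_width=15, slack=1)
Line 7: ['give', 'data', 'salt', 'I'] (min_width=16, slack=0)
Line 8: ['language', 'we'] (min_width=11, slack=5)
Total lines: 8

Answer: 8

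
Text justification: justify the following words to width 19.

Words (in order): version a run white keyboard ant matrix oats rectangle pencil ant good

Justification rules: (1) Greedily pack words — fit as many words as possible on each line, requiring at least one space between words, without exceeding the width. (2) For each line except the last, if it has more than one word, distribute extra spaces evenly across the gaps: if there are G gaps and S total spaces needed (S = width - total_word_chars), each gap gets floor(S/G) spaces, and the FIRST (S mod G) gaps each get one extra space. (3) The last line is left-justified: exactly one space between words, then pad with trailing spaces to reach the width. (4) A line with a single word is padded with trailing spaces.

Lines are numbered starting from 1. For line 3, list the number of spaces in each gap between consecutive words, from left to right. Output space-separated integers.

Answer: 6

Derivation:
Line 1: ['version', 'a', 'run', 'white'] (min_width=19, slack=0)
Line 2: ['keyboard', 'ant', 'matrix'] (min_width=19, slack=0)
Line 3: ['oats', 'rectangle'] (min_width=14, slack=5)
Line 4: ['pencil', 'ant', 'good'] (min_width=15, slack=4)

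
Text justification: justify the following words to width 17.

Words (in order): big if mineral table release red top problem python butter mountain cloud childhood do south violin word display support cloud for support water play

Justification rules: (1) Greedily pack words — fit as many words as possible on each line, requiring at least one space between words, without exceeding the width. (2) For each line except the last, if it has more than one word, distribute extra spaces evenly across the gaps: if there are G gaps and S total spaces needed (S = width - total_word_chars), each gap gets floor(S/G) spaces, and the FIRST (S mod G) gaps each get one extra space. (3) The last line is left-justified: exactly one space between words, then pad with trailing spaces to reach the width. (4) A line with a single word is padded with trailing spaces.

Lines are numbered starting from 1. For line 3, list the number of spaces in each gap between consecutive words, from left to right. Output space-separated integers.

Answer: 7

Derivation:
Line 1: ['big', 'if', 'mineral'] (min_width=14, slack=3)
Line 2: ['table', 'release', 'red'] (min_width=17, slack=0)
Line 3: ['top', 'problem'] (min_width=11, slack=6)
Line 4: ['python', 'butter'] (min_width=13, slack=4)
Line 5: ['mountain', 'cloud'] (min_width=14, slack=3)
Line 6: ['childhood', 'do'] (min_width=12, slack=5)
Line 7: ['south', 'violin', 'word'] (min_width=17, slack=0)
Line 8: ['display', 'support'] (min_width=15, slack=2)
Line 9: ['cloud', 'for', 'support'] (min_width=17, slack=0)
Line 10: ['water', 'play'] (min_width=10, slack=7)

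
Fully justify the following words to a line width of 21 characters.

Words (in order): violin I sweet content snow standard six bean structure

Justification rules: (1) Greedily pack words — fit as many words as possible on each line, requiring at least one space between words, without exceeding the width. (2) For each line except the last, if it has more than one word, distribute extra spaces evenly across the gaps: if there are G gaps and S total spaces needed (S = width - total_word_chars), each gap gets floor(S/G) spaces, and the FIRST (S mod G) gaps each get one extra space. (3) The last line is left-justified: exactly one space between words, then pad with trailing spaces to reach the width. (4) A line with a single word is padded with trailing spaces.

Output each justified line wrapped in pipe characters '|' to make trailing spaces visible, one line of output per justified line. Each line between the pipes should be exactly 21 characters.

Answer: |violin     I    sweet|
|content snow standard|
|six bean structure   |

Derivation:
Line 1: ['violin', 'I', 'sweet'] (min_width=14, slack=7)
Line 2: ['content', 'snow', 'standard'] (min_width=21, slack=0)
Line 3: ['six', 'bean', 'structure'] (min_width=18, slack=3)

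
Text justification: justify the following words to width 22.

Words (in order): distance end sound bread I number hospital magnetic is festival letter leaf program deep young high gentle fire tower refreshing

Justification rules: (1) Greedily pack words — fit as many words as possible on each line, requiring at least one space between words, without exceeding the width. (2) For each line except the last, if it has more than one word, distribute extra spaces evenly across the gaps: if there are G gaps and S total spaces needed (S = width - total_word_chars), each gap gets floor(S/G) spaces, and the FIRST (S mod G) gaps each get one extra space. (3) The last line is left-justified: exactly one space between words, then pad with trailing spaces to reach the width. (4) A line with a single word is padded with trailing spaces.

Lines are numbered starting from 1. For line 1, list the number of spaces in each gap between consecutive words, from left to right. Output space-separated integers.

Line 1: ['distance', 'end', 'sound'] (min_width=18, slack=4)
Line 2: ['bread', 'I', 'number'] (min_width=14, slack=8)
Line 3: ['hospital', 'magnetic', 'is'] (min_width=20, slack=2)
Line 4: ['festival', 'letter', 'leaf'] (min_width=20, slack=2)
Line 5: ['program', 'deep', 'young'] (min_width=18, slack=4)
Line 6: ['high', 'gentle', 'fire', 'tower'] (min_width=22, slack=0)
Line 7: ['refreshing'] (min_width=10, slack=12)

Answer: 3 3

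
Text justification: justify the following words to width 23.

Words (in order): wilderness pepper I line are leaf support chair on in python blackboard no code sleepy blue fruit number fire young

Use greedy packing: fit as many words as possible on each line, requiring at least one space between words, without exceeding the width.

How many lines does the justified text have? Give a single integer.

Line 1: ['wilderness', 'pepper', 'I'] (min_width=19, slack=4)
Line 2: ['line', 'are', 'leaf', 'support'] (min_width=21, slack=2)
Line 3: ['chair', 'on', 'in', 'python'] (min_width=18, slack=5)
Line 4: ['blackboard', 'no', 'code'] (min_width=18, slack=5)
Line 5: ['sleepy', 'blue', 'fruit'] (min_width=17, slack=6)
Line 6: ['number', 'fire', 'young'] (min_width=17, slack=6)
Total lines: 6

Answer: 6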